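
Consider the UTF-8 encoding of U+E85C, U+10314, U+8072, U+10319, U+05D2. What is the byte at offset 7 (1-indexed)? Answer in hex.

0x94

1-indexed offset 7 is 0-indexed offset 6.
U+E85C → 3-byte form EE A1 9C at offsets 0–2.
U+10314 → 4-byte form F0 90 8C 94 at offsets 3–6.
Offset 6 falls in char 2's range; it's byte 4 of F0 90 8C 94 = 0x94.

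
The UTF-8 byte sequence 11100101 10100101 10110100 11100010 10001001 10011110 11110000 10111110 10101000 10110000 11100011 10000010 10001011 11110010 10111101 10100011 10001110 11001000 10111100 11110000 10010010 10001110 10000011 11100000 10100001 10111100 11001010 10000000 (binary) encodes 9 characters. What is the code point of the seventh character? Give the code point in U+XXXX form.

Offset 0: leading byte 0xE5 = 11100101 → 3-byte char #1 = E5 A5 B4.
Offset 3: leading byte 0xE2 = 11100010 → 3-byte char #2 = E2 89 9E.
Offset 6: leading byte 0xF0 = 11110000 → 4-byte char #3 = F0 BE A8 B0.
Offset 10: leading byte 0xE3 = 11100011 → 3-byte char #4 = E3 82 8B.
Offset 13: leading byte 0xF2 = 11110010 → 4-byte char #5 = F2 BD A3 8E.
Offset 17: leading byte 0xC8 = 11001000 → 2-byte char #6 = C8 BC.
Offset 19: leading byte 0xF0 = 11110000 → 4-byte char #7 = F0 92 8E 83.
Leading byte 0xF0 = 11110000 matches 11110xxx → 4-byte sequence.
Byte 1: 0xF0 = 11110000, payload 000 (3 bits).
Byte 2: 0x92 = 10010010 (10xxxxxx ✓), payload 010010.
Byte 3: 0x8E = 10001110 (10xxxxxx ✓), payload 001110.
Byte 4: 0x83 = 10000011 (10xxxxxx ✓), payload 000011.
Concatenate: 000010010001110000011 = 0x12383 (21 bits → U+12383).

U+12383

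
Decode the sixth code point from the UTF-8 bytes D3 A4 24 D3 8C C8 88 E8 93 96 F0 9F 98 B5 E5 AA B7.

U+1F635

Offset 0: leading byte 0xD3 = 11010011 → 2-byte char #1 = D3 A4.
Offset 2: leading byte 0x24 = 00100100 → 1-byte char #2 = 24.
Offset 3: leading byte 0xD3 = 11010011 → 2-byte char #3 = D3 8C.
Offset 5: leading byte 0xC8 = 11001000 → 2-byte char #4 = C8 88.
Offset 7: leading byte 0xE8 = 11101000 → 3-byte char #5 = E8 93 96.
Offset 10: leading byte 0xF0 = 11110000 → 4-byte char #6 = F0 9F 98 B5.
Leading byte 0xF0 = 11110000 matches 11110xxx → 4-byte sequence.
Byte 1: 0xF0 = 11110000, payload 000 (3 bits).
Byte 2: 0x9F = 10011111 (10xxxxxx ✓), payload 011111.
Byte 3: 0x98 = 10011000 (10xxxxxx ✓), payload 011000.
Byte 4: 0xB5 = 10110101 (10xxxxxx ✓), payload 110101.
Concatenate: 000011111011000110101 = 0x1F635 (21 bits → U+1F635).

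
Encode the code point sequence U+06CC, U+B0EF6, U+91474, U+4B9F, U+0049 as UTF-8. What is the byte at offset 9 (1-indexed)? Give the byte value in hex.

0x91

1-indexed offset 9 is 0-indexed offset 8.
U+06CC → 2-byte form DB 8C at offsets 0–1.
U+B0EF6 → 4-byte form F2 B0 BB B6 at offsets 2–5.
U+91474 → 4-byte form F2 91 91 B4 at offsets 6–9.
Offset 8 falls in char 3's range; it's byte 3 of F2 91 91 B4 = 0x91.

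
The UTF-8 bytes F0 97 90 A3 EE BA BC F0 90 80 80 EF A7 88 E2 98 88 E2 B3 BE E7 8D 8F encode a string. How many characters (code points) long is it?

Byte at offset 0: 0xF0 = 11110000 → 4-byte char (#1). Advance 4.
Byte at offset 4: 0xEE = 11101110 → 3-byte char (#2). Advance 3.
Byte at offset 7: 0xF0 = 11110000 → 4-byte char (#3). Advance 4.
Byte at offset 11: 0xEF = 11101111 → 3-byte char (#4). Advance 3.
Byte at offset 14: 0xE2 = 11100010 → 3-byte char (#5). Advance 3.
Byte at offset 17: 0xE2 = 11100010 → 3-byte char (#6). Advance 3.
Byte at offset 20: 0xE7 = 11100111 → 3-byte char (#7). Advance 3.
Reached end at offset 23 after 7 code points.

7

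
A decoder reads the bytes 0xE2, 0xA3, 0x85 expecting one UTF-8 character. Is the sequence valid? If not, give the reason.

valid

Leading byte 0xE2 = 11100010 → 3-byte form.
Continuation bytes 0xA3=10100011, 0x85=10000101 all match 10xxxxxx.
Decoded value 0x28C5 is ≥ 0x800 (shortest form) and not a surrogate.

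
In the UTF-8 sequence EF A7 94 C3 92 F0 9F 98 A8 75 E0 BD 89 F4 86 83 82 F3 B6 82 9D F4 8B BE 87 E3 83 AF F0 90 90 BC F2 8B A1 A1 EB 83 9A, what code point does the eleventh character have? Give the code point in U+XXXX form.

Offset 0: leading byte 0xEF = 11101111 → 3-byte char #1 = EF A7 94.
Offset 3: leading byte 0xC3 = 11000011 → 2-byte char #2 = C3 92.
Offset 5: leading byte 0xF0 = 11110000 → 4-byte char #3 = F0 9F 98 A8.
Offset 9: leading byte 0x75 = 01110101 → 1-byte char #4 = 75.
Offset 10: leading byte 0xE0 = 11100000 → 3-byte char #5 = E0 BD 89.
Offset 13: leading byte 0xF4 = 11110100 → 4-byte char #6 = F4 86 83 82.
Offset 17: leading byte 0xF3 = 11110011 → 4-byte char #7 = F3 B6 82 9D.
Offset 21: leading byte 0xF4 = 11110100 → 4-byte char #8 = F4 8B BE 87.
Offset 25: leading byte 0xE3 = 11100011 → 3-byte char #9 = E3 83 AF.
Offset 28: leading byte 0xF0 = 11110000 → 4-byte char #10 = F0 90 90 BC.
Offset 32: leading byte 0xF2 = 11110010 → 4-byte char #11 = F2 8B A1 A1.
Leading byte 0xF2 = 11110010 matches 11110xxx → 4-byte sequence.
Byte 1: 0xF2 = 11110010, payload 010 (3 bits).
Byte 2: 0x8B = 10001011 (10xxxxxx ✓), payload 001011.
Byte 3: 0xA1 = 10100001 (10xxxxxx ✓), payload 100001.
Byte 4: 0xA1 = 10100001 (10xxxxxx ✓), payload 100001.
Concatenate: 010001011100001100001 = 0x8B861 (21 bits → U+8B861).

U+8B861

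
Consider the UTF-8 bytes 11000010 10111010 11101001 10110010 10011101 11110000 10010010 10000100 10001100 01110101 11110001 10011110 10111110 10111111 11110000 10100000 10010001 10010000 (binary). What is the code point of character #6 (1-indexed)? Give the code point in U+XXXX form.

U+20450

Offset 0: leading byte 0xC2 = 11000010 → 2-byte char #1 = C2 BA.
Offset 2: leading byte 0xE9 = 11101001 → 3-byte char #2 = E9 B2 9D.
Offset 5: leading byte 0xF0 = 11110000 → 4-byte char #3 = F0 92 84 8C.
Offset 9: leading byte 0x75 = 01110101 → 1-byte char #4 = 75.
Offset 10: leading byte 0xF1 = 11110001 → 4-byte char #5 = F1 9E BE BF.
Offset 14: leading byte 0xF0 = 11110000 → 4-byte char #6 = F0 A0 91 90.
Leading byte 0xF0 = 11110000 matches 11110xxx → 4-byte sequence.
Byte 1: 0xF0 = 11110000, payload 000 (3 bits).
Byte 2: 0xA0 = 10100000 (10xxxxxx ✓), payload 100000.
Byte 3: 0x91 = 10010001 (10xxxxxx ✓), payload 010001.
Byte 4: 0x90 = 10010000 (10xxxxxx ✓), payload 010000.
Concatenate: 000100000010001010000 = 0x20450 (21 bits → U+20450).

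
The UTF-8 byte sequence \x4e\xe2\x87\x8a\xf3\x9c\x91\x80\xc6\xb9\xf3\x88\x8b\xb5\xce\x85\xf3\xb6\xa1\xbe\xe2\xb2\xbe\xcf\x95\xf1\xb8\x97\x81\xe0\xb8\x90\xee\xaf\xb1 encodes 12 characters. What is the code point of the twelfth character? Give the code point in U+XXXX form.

U+EBF1

Offset 0: leading byte 0x4E = 01001110 → 1-byte char #1 = 4E.
Offset 1: leading byte 0xE2 = 11100010 → 3-byte char #2 = E2 87 8A.
Offset 4: leading byte 0xF3 = 11110011 → 4-byte char #3 = F3 9C 91 80.
Offset 8: leading byte 0xC6 = 11000110 → 2-byte char #4 = C6 B9.
Offset 10: leading byte 0xF3 = 11110011 → 4-byte char #5 = F3 88 8B B5.
Offset 14: leading byte 0xCE = 11001110 → 2-byte char #6 = CE 85.
Offset 16: leading byte 0xF3 = 11110011 → 4-byte char #7 = F3 B6 A1 BE.
Offset 20: leading byte 0xE2 = 11100010 → 3-byte char #8 = E2 B2 BE.
Offset 23: leading byte 0xCF = 11001111 → 2-byte char #9 = CF 95.
Offset 25: leading byte 0xF1 = 11110001 → 4-byte char #10 = F1 B8 97 81.
Offset 29: leading byte 0xE0 = 11100000 → 3-byte char #11 = E0 B8 90.
Offset 32: leading byte 0xEE = 11101110 → 3-byte char #12 = EE AF B1.
Leading byte 0xEE = 11101110 matches 1110xxxx → 3-byte sequence.
Byte 1: 0xEE = 11101110, payload 1110 (4 bits).
Byte 2: 0xAF = 10101111 (10xxxxxx ✓), payload 101111.
Byte 3: 0xB1 = 10110001 (10xxxxxx ✓), payload 110001.
Concatenate: 1110101111110001 = 0xEBF1 (16 bits → U+EBF1).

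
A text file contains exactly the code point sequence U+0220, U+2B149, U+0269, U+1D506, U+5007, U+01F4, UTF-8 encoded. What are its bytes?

C8 A0 F0 AB 85 89 C9 A9 F0 9D 94 86 E5 80 87 C7 B4

U+0220: 2-byte form → C8 A0.
U+2B149: 4-byte form → F0 AB 85 89.
U+0269: 2-byte form → C9 A9.
U+1D506: 4-byte form → F0 9D 94 86.
U+5007: 3-byte form → E5 80 87.
U+01F4: 2-byte form → C7 B4.
Concatenated (17 bytes): C8 A0 F0 AB 85 89 C9 A9 F0 9D 94 86 E5 80 87 C7 B4.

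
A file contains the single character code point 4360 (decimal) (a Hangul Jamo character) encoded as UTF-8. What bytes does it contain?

E1 84 88

U+1108 = 0x1108 = 4360 decimal. In range U+0800–U+FFFF → 3-byte form: 1110xxxx 10xxxxxx 10xxxxxx.
Binary (16 bits): 0001000100001000.
Split 4+6+6: 0001 | 000100 | 001000.
Byte 1: 11100001 = 0xE1.
Byte 2: 10000100 = 0x84.
Byte 3: 10001000 = 0x88.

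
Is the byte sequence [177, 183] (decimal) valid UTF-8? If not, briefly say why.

Byte 0xB1 = 10110001 has the form 10xxxxxx — a continuation byte — but there is no preceding leading byte.

invalid (continuation byte with no leading byte)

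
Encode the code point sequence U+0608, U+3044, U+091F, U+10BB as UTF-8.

U+0608: 2-byte form → D8 88.
U+3044: 3-byte form → E3 81 84.
U+091F: 3-byte form → E0 A4 9F.
U+10BB: 3-byte form → E1 82 BB.
Concatenated (11 bytes): D8 88 E3 81 84 E0 A4 9F E1 82 BB.

D8 88 E3 81 84 E0 A4 9F E1 82 BB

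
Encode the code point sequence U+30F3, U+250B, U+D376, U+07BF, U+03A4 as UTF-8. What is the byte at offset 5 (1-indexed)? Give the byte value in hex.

0x94

1-indexed offset 5 is 0-indexed offset 4.
U+30F3 → 3-byte form E3 83 B3 at offsets 0–2.
U+250B → 3-byte form E2 94 8B at offsets 3–5.
Offset 4 falls in char 2's range; it's byte 2 of E2 94 8B = 0x94.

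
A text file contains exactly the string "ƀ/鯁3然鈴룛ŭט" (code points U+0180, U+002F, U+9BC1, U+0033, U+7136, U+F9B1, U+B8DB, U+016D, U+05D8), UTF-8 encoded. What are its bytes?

U+0180: 2-byte form → C6 80.
U+002F: 1-byte form → 2F.
U+9BC1: 3-byte form → E9 AF 81.
U+0033: 1-byte form → 33.
U+7136: 3-byte form → E7 84 B6.
U+F9B1: 3-byte form → EF A6 B1.
U+B8DB: 3-byte form → EB A3 9B.
U+016D: 2-byte form → C5 AD.
U+05D8: 2-byte form → D7 98.
Concatenated (20 bytes): C6 80 2F E9 AF 81 33 E7 84 B6 EF A6 B1 EB A3 9B C5 AD D7 98.

C6 80 2F E9 AF 81 33 E7 84 B6 EF A6 B1 EB A3 9B C5 AD D7 98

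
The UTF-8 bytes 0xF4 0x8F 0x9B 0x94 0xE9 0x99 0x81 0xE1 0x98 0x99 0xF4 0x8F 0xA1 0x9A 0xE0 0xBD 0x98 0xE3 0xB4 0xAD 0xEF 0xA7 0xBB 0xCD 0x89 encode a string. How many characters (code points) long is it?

Byte at offset 0: 0xF4 = 11110100 → 4-byte char (#1). Advance 4.
Byte at offset 4: 0xE9 = 11101001 → 3-byte char (#2). Advance 3.
Byte at offset 7: 0xE1 = 11100001 → 3-byte char (#3). Advance 3.
Byte at offset 10: 0xF4 = 11110100 → 4-byte char (#4). Advance 4.
Byte at offset 14: 0xE0 = 11100000 → 3-byte char (#5). Advance 3.
Byte at offset 17: 0xE3 = 11100011 → 3-byte char (#6). Advance 3.
Byte at offset 20: 0xEF = 11101111 → 3-byte char (#7). Advance 3.
Byte at offset 23: 0xCD = 11001101 → 2-byte char (#8). Advance 2.
Reached end at offset 25 after 8 code points.

8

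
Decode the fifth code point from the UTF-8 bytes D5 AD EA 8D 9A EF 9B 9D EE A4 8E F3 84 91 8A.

U+C444A

Offset 0: leading byte 0xD5 = 11010101 → 2-byte char #1 = D5 AD.
Offset 2: leading byte 0xEA = 11101010 → 3-byte char #2 = EA 8D 9A.
Offset 5: leading byte 0xEF = 11101111 → 3-byte char #3 = EF 9B 9D.
Offset 8: leading byte 0xEE = 11101110 → 3-byte char #4 = EE A4 8E.
Offset 11: leading byte 0xF3 = 11110011 → 4-byte char #5 = F3 84 91 8A.
Leading byte 0xF3 = 11110011 matches 11110xxx → 4-byte sequence.
Byte 1: 0xF3 = 11110011, payload 011 (3 bits).
Byte 2: 0x84 = 10000100 (10xxxxxx ✓), payload 000100.
Byte 3: 0x91 = 10010001 (10xxxxxx ✓), payload 010001.
Byte 4: 0x8A = 10001010 (10xxxxxx ✓), payload 001010.
Concatenate: 011000100010001001010 = 0xC444A (21 bits → U+C444A).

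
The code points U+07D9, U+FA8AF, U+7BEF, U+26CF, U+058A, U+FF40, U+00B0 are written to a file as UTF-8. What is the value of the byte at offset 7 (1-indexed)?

0xE7

1-indexed offset 7 is 0-indexed offset 6.
U+07D9 → 2-byte form DF 99 at offsets 0–1.
U+FA8AF → 4-byte form F3 BA A2 AF at offsets 2–5.
U+7BEF → 3-byte form E7 AF AF at offsets 6–8.
Offset 6 falls in char 3's range; it's byte 1 of E7 AF AF = 0xE7.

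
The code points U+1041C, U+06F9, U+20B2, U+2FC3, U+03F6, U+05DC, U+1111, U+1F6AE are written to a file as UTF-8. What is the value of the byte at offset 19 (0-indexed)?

U+1041C → 4-byte form F0 90 90 9C at offsets 0–3.
U+06F9 → 2-byte form DB B9 at offsets 4–5.
U+20B2 → 3-byte form E2 82 B2 at offsets 6–8.
U+2FC3 → 3-byte form E2 BF 83 at offsets 9–11.
U+03F6 → 2-byte form CF B6 at offsets 12–13.
U+05DC → 2-byte form D7 9C at offsets 14–15.
U+1111 → 3-byte form E1 84 91 at offsets 16–18.
U+1F6AE → 4-byte form F0 9F 9A AE at offsets 19–22.
Offset 19 falls in char 8's range; it's byte 1 of F0 9F 9A AE = 0xF0.

0xF0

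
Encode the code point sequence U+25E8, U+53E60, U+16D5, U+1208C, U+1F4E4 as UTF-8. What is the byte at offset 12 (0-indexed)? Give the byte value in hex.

U+25E8 → 3-byte form E2 97 A8 at offsets 0–2.
U+53E60 → 4-byte form F1 93 B9 A0 at offsets 3–6.
U+16D5 → 3-byte form E1 9B 95 at offsets 7–9.
U+1208C → 4-byte form F0 92 82 8C at offsets 10–13.
Offset 12 falls in char 4's range; it's byte 3 of F0 92 82 8C = 0x82.

0x82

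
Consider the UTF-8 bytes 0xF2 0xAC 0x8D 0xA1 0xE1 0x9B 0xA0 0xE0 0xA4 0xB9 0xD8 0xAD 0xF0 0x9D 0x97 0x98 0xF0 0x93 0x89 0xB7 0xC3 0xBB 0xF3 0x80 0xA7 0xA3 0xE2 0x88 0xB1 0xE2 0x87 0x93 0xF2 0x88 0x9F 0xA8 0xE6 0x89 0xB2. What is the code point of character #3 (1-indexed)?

Offset 0: leading byte 0xF2 = 11110010 → 4-byte char #1 = F2 AC 8D A1.
Offset 4: leading byte 0xE1 = 11100001 → 3-byte char #2 = E1 9B A0.
Offset 7: leading byte 0xE0 = 11100000 → 3-byte char #3 = E0 A4 B9.
Leading byte 0xE0 = 11100000 matches 1110xxxx → 3-byte sequence.
Byte 1: 0xE0 = 11100000, payload 0000 (4 bits).
Byte 2: 0xA4 = 10100100 (10xxxxxx ✓), payload 100100.
Byte 3: 0xB9 = 10111001 (10xxxxxx ✓), payload 111001.
Concatenate: 0000100100111001 = 0x939 (16 bits → U+0939).

U+0939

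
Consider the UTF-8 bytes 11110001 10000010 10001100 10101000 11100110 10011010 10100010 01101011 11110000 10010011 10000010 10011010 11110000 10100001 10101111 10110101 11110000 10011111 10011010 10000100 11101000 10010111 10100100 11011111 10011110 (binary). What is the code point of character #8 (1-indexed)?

Offset 0: leading byte 0xF1 = 11110001 → 4-byte char #1 = F1 82 8C A8.
Offset 4: leading byte 0xE6 = 11100110 → 3-byte char #2 = E6 9A A2.
Offset 7: leading byte 0x6B = 01101011 → 1-byte char #3 = 6B.
Offset 8: leading byte 0xF0 = 11110000 → 4-byte char #4 = F0 93 82 9A.
Offset 12: leading byte 0xF0 = 11110000 → 4-byte char #5 = F0 A1 AF B5.
Offset 16: leading byte 0xF0 = 11110000 → 4-byte char #6 = F0 9F 9A 84.
Offset 20: leading byte 0xE8 = 11101000 → 3-byte char #7 = E8 97 A4.
Offset 23: leading byte 0xDF = 11011111 → 2-byte char #8 = DF 9E.
Leading byte 0xDF = 11011111 matches 110xxxxx → 2-byte sequence.
Byte 1: 0xDF = 11011111, payload 11111 (5 bits).
Byte 2: 0x9E = 10011110 (10xxxxxx ✓), payload 011110.
Concatenate: 11111011110 = 0x7DE (11 bits → U+07DE).

U+07DE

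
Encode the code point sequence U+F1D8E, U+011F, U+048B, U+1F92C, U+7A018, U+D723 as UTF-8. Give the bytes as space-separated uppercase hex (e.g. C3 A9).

F3 B1 B6 8E C4 9F D2 8B F0 9F A4 AC F1 BA 80 98 ED 9C A3

U+F1D8E: 4-byte form → F3 B1 B6 8E.
U+011F: 2-byte form → C4 9F.
U+048B: 2-byte form → D2 8B.
U+1F92C: 4-byte form → F0 9F A4 AC.
U+7A018: 4-byte form → F1 BA 80 98.
U+D723: 3-byte form → ED 9C A3.
Concatenated (19 bytes): F3 B1 B6 8E C4 9F D2 8B F0 9F A4 AC F1 BA 80 98 ED 9C A3.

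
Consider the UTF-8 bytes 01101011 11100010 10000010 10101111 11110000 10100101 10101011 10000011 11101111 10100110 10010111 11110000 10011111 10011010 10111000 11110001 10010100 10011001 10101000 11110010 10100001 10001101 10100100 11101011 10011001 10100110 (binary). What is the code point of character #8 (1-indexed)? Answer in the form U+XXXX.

U+B666

Offset 0: leading byte 0x6B = 01101011 → 1-byte char #1 = 6B.
Offset 1: leading byte 0xE2 = 11100010 → 3-byte char #2 = E2 82 AF.
Offset 4: leading byte 0xF0 = 11110000 → 4-byte char #3 = F0 A5 AB 83.
Offset 8: leading byte 0xEF = 11101111 → 3-byte char #4 = EF A6 97.
Offset 11: leading byte 0xF0 = 11110000 → 4-byte char #5 = F0 9F 9A B8.
Offset 15: leading byte 0xF1 = 11110001 → 4-byte char #6 = F1 94 99 A8.
Offset 19: leading byte 0xF2 = 11110010 → 4-byte char #7 = F2 A1 8D A4.
Offset 23: leading byte 0xEB = 11101011 → 3-byte char #8 = EB 99 A6.
Leading byte 0xEB = 11101011 matches 1110xxxx → 3-byte sequence.
Byte 1: 0xEB = 11101011, payload 1011 (4 bits).
Byte 2: 0x99 = 10011001 (10xxxxxx ✓), payload 011001.
Byte 3: 0xA6 = 10100110 (10xxxxxx ✓), payload 100110.
Concatenate: 1011011001100110 = 0xB666 (16 bits → U+B666).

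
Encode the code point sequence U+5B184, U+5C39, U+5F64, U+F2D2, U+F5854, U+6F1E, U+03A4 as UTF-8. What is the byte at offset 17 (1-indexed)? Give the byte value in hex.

1-indexed offset 17 is 0-indexed offset 16.
U+5B184 → 4-byte form F1 9B 86 84 at offsets 0–3.
U+5C39 → 3-byte form E5 B0 B9 at offsets 4–6.
U+5F64 → 3-byte form E5 BD A4 at offsets 7–9.
U+F2D2 → 3-byte form EF 8B 92 at offsets 10–12.
U+F5854 → 4-byte form F3 B5 A1 94 at offsets 13–16.
Offset 16 falls in char 5's range; it's byte 4 of F3 B5 A1 94 = 0x94.

0x94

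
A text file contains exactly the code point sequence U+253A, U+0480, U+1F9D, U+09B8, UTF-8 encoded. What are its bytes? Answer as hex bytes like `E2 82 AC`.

E2 94 BA D2 80 E1 BE 9D E0 A6 B8

U+253A: 3-byte form → E2 94 BA.
U+0480: 2-byte form → D2 80.
U+1F9D: 3-byte form → E1 BE 9D.
U+09B8: 3-byte form → E0 A6 B8.
Concatenated (11 bytes): E2 94 BA D2 80 E1 BE 9D E0 A6 B8.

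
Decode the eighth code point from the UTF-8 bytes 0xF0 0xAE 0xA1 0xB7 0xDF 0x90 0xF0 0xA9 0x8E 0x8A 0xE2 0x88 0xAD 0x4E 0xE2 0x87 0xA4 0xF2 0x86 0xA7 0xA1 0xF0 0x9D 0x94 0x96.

Offset 0: leading byte 0xF0 = 11110000 → 4-byte char #1 = F0 AE A1 B7.
Offset 4: leading byte 0xDF = 11011111 → 2-byte char #2 = DF 90.
Offset 6: leading byte 0xF0 = 11110000 → 4-byte char #3 = F0 A9 8E 8A.
Offset 10: leading byte 0xE2 = 11100010 → 3-byte char #4 = E2 88 AD.
Offset 13: leading byte 0x4E = 01001110 → 1-byte char #5 = 4E.
Offset 14: leading byte 0xE2 = 11100010 → 3-byte char #6 = E2 87 A4.
Offset 17: leading byte 0xF2 = 11110010 → 4-byte char #7 = F2 86 A7 A1.
Offset 21: leading byte 0xF0 = 11110000 → 4-byte char #8 = F0 9D 94 96.
Leading byte 0xF0 = 11110000 matches 11110xxx → 4-byte sequence.
Byte 1: 0xF0 = 11110000, payload 000 (3 bits).
Byte 2: 0x9D = 10011101 (10xxxxxx ✓), payload 011101.
Byte 3: 0x94 = 10010100 (10xxxxxx ✓), payload 010100.
Byte 4: 0x96 = 10010110 (10xxxxxx ✓), payload 010110.
Concatenate: 000011101010100010110 = 0x1D516 (21 bits → U+1D516).

U+1D516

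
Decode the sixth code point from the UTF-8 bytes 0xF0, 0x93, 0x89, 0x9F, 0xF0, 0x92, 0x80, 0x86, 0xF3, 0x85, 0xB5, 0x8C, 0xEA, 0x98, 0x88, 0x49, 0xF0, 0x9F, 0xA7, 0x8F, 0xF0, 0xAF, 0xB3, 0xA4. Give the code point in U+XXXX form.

Offset 0: leading byte 0xF0 = 11110000 → 4-byte char #1 = F0 93 89 9F.
Offset 4: leading byte 0xF0 = 11110000 → 4-byte char #2 = F0 92 80 86.
Offset 8: leading byte 0xF3 = 11110011 → 4-byte char #3 = F3 85 B5 8C.
Offset 12: leading byte 0xEA = 11101010 → 3-byte char #4 = EA 98 88.
Offset 15: leading byte 0x49 = 01001001 → 1-byte char #5 = 49.
Offset 16: leading byte 0xF0 = 11110000 → 4-byte char #6 = F0 9F A7 8F.
Leading byte 0xF0 = 11110000 matches 11110xxx → 4-byte sequence.
Byte 1: 0xF0 = 11110000, payload 000 (3 bits).
Byte 2: 0x9F = 10011111 (10xxxxxx ✓), payload 011111.
Byte 3: 0xA7 = 10100111 (10xxxxxx ✓), payload 100111.
Byte 4: 0x8F = 10001111 (10xxxxxx ✓), payload 001111.
Concatenate: 000011111100111001111 = 0x1F9CF (21 bits → U+1F9CF).

U+1F9CF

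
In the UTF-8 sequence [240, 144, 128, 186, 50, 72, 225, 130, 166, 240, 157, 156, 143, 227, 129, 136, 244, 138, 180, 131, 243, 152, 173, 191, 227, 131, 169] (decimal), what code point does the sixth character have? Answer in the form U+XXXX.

Offset 0: leading byte 0xF0 = 11110000 → 4-byte char #1 = F0 90 80 BA.
Offset 4: leading byte 0x32 = 00110010 → 1-byte char #2 = 32.
Offset 5: leading byte 0x48 = 01001000 → 1-byte char #3 = 48.
Offset 6: leading byte 0xE1 = 11100001 → 3-byte char #4 = E1 82 A6.
Offset 9: leading byte 0xF0 = 11110000 → 4-byte char #5 = F0 9D 9C 8F.
Offset 13: leading byte 0xE3 = 11100011 → 3-byte char #6 = E3 81 88.
Leading byte 0xE3 = 11100011 matches 1110xxxx → 3-byte sequence.
Byte 1: 0xE3 = 11100011, payload 0011 (4 bits).
Byte 2: 0x81 = 10000001 (10xxxxxx ✓), payload 000001.
Byte 3: 0x88 = 10001000 (10xxxxxx ✓), payload 001000.
Concatenate: 0011000001001000 = 0x3048 (16 bits → U+3048).

U+3048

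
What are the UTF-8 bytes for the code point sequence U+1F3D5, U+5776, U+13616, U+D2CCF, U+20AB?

U+1F3D5: 4-byte form → F0 9F 8F 95.
U+5776: 3-byte form → E5 9D B6.
U+13616: 4-byte form → F0 93 98 96.
U+D2CCF: 4-byte form → F3 92 B3 8F.
U+20AB: 3-byte form → E2 82 AB.
Concatenated (18 bytes): F0 9F 8F 95 E5 9D B6 F0 93 98 96 F3 92 B3 8F E2 82 AB.

F0 9F 8F 95 E5 9D B6 F0 93 98 96 F3 92 B3 8F E2 82 AB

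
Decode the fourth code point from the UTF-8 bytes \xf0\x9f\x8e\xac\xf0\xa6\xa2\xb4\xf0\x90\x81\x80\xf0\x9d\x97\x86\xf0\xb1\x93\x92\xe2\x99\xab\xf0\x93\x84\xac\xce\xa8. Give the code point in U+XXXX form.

Offset 0: leading byte 0xF0 = 11110000 → 4-byte char #1 = F0 9F 8E AC.
Offset 4: leading byte 0xF0 = 11110000 → 4-byte char #2 = F0 A6 A2 B4.
Offset 8: leading byte 0xF0 = 11110000 → 4-byte char #3 = F0 90 81 80.
Offset 12: leading byte 0xF0 = 11110000 → 4-byte char #4 = F0 9D 97 86.
Leading byte 0xF0 = 11110000 matches 11110xxx → 4-byte sequence.
Byte 1: 0xF0 = 11110000, payload 000 (3 bits).
Byte 2: 0x9D = 10011101 (10xxxxxx ✓), payload 011101.
Byte 3: 0x97 = 10010111 (10xxxxxx ✓), payload 010111.
Byte 4: 0x86 = 10000110 (10xxxxxx ✓), payload 000110.
Concatenate: 000011101010111000110 = 0x1D5C6 (21 bits → U+1D5C6).

U+1D5C6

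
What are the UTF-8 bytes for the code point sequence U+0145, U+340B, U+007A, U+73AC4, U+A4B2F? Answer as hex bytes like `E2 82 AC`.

U+0145: 2-byte form → C5 85.
U+340B: 3-byte form → E3 90 8B.
U+007A: 1-byte form → 7A.
U+73AC4: 4-byte form → F1 B3 AB 84.
U+A4B2F: 4-byte form → F2 A4 AC AF.
Concatenated (14 bytes): C5 85 E3 90 8B 7A F1 B3 AB 84 F2 A4 AC AF.

C5 85 E3 90 8B 7A F1 B3 AB 84 F2 A4 AC AF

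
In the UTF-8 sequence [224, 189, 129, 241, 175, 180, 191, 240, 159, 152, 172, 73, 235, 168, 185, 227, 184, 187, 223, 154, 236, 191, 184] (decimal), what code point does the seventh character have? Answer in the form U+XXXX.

U+07DA

Offset 0: leading byte 0xE0 = 11100000 → 3-byte char #1 = E0 BD 81.
Offset 3: leading byte 0xF1 = 11110001 → 4-byte char #2 = F1 AF B4 BF.
Offset 7: leading byte 0xF0 = 11110000 → 4-byte char #3 = F0 9F 98 AC.
Offset 11: leading byte 0x49 = 01001001 → 1-byte char #4 = 49.
Offset 12: leading byte 0xEB = 11101011 → 3-byte char #5 = EB A8 B9.
Offset 15: leading byte 0xE3 = 11100011 → 3-byte char #6 = E3 B8 BB.
Offset 18: leading byte 0xDF = 11011111 → 2-byte char #7 = DF 9A.
Leading byte 0xDF = 11011111 matches 110xxxxx → 2-byte sequence.
Byte 1: 0xDF = 11011111, payload 11111 (5 bits).
Byte 2: 0x9A = 10011010 (10xxxxxx ✓), payload 011010.
Concatenate: 11111011010 = 0x7DA (11 bits → U+07DA).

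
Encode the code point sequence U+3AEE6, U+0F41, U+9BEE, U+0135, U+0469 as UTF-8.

U+3AEE6: 4-byte form → F0 BA BB A6.
U+0F41: 3-byte form → E0 BD 81.
U+9BEE: 3-byte form → E9 AF AE.
U+0135: 2-byte form → C4 B5.
U+0469: 2-byte form → D1 A9.
Concatenated (14 bytes): F0 BA BB A6 E0 BD 81 E9 AF AE C4 B5 D1 A9.

F0 BA BB A6 E0 BD 81 E9 AF AE C4 B5 D1 A9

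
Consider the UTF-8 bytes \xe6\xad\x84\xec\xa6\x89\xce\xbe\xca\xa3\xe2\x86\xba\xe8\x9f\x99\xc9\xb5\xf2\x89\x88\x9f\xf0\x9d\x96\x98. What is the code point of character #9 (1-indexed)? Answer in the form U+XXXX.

U+1D598

Offset 0: leading byte 0xE6 = 11100110 → 3-byte char #1 = E6 AD 84.
Offset 3: leading byte 0xEC = 11101100 → 3-byte char #2 = EC A6 89.
Offset 6: leading byte 0xCE = 11001110 → 2-byte char #3 = CE BE.
Offset 8: leading byte 0xCA = 11001010 → 2-byte char #4 = CA A3.
Offset 10: leading byte 0xE2 = 11100010 → 3-byte char #5 = E2 86 BA.
Offset 13: leading byte 0xE8 = 11101000 → 3-byte char #6 = E8 9F 99.
Offset 16: leading byte 0xC9 = 11001001 → 2-byte char #7 = C9 B5.
Offset 18: leading byte 0xF2 = 11110010 → 4-byte char #8 = F2 89 88 9F.
Offset 22: leading byte 0xF0 = 11110000 → 4-byte char #9 = F0 9D 96 98.
Leading byte 0xF0 = 11110000 matches 11110xxx → 4-byte sequence.
Byte 1: 0xF0 = 11110000, payload 000 (3 bits).
Byte 2: 0x9D = 10011101 (10xxxxxx ✓), payload 011101.
Byte 3: 0x96 = 10010110 (10xxxxxx ✓), payload 010110.
Byte 4: 0x98 = 10011000 (10xxxxxx ✓), payload 011000.
Concatenate: 000011101010110011000 = 0x1D598 (21 bits → U+1D598).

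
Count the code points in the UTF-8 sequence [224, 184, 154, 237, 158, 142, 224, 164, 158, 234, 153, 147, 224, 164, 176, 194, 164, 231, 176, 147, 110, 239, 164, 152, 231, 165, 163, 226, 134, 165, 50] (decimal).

12

Byte at offset 0: 0xE0 = 11100000 → 3-byte char (#1). Advance 3.
Byte at offset 3: 0xED = 11101101 → 3-byte char (#2). Advance 3.
Byte at offset 6: 0xE0 = 11100000 → 3-byte char (#3). Advance 3.
Byte at offset 9: 0xEA = 11101010 → 3-byte char (#4). Advance 3.
Byte at offset 12: 0xE0 = 11100000 → 3-byte char (#5). Advance 3.
Byte at offset 15: 0xC2 = 11000010 → 2-byte char (#6). Advance 2.
Byte at offset 17: 0xE7 = 11100111 → 3-byte char (#7). Advance 3.
Byte at offset 20: 0x6E = 01101110 → 1-byte char (#8). Advance 1.
Byte at offset 21: 0xEF = 11101111 → 3-byte char (#9). Advance 3.
Byte at offset 24: 0xE7 = 11100111 → 3-byte char (#10). Advance 3.
Byte at offset 27: 0xE2 = 11100010 → 3-byte char (#11). Advance 3.
Byte at offset 30: 0x32 = 00110010 → 1-byte char (#12). Advance 1.
Reached end at offset 31 after 12 code points.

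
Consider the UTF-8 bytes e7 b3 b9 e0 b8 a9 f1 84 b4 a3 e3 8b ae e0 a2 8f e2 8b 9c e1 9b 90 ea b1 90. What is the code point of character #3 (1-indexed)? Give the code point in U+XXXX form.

U+44D23

Offset 0: leading byte 0xE7 = 11100111 → 3-byte char #1 = E7 B3 B9.
Offset 3: leading byte 0xE0 = 11100000 → 3-byte char #2 = E0 B8 A9.
Offset 6: leading byte 0xF1 = 11110001 → 4-byte char #3 = F1 84 B4 A3.
Leading byte 0xF1 = 11110001 matches 11110xxx → 4-byte sequence.
Byte 1: 0xF1 = 11110001, payload 001 (3 bits).
Byte 2: 0x84 = 10000100 (10xxxxxx ✓), payload 000100.
Byte 3: 0xB4 = 10110100 (10xxxxxx ✓), payload 110100.
Byte 4: 0xA3 = 10100011 (10xxxxxx ✓), payload 100011.
Concatenate: 001000100110100100011 = 0x44D23 (21 bits → U+44D23).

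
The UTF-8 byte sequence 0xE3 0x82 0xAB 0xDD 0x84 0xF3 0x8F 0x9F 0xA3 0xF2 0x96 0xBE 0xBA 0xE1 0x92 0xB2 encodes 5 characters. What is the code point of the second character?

Offset 0: leading byte 0xE3 = 11100011 → 3-byte char #1 = E3 82 AB.
Offset 3: leading byte 0xDD = 11011101 → 2-byte char #2 = DD 84.
Leading byte 0xDD = 11011101 matches 110xxxxx → 2-byte sequence.
Byte 1: 0xDD = 11011101, payload 11101 (5 bits).
Byte 2: 0x84 = 10000100 (10xxxxxx ✓), payload 000100.
Concatenate: 11101000100 = 0x744 (11 bits → U+0744).

U+0744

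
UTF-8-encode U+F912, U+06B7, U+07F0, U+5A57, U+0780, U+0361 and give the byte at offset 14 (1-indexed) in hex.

1-indexed offset 14 is 0-indexed offset 13.
U+F912 → 3-byte form EF A4 92 at offsets 0–2.
U+06B7 → 2-byte form DA B7 at offsets 3–4.
U+07F0 → 2-byte form DF B0 at offsets 5–6.
U+5A57 → 3-byte form E5 A9 97 at offsets 7–9.
U+0780 → 2-byte form DE 80 at offsets 10–11.
U+0361 → 2-byte form CD A1 at offsets 12–13.
Offset 13 falls in char 6's range; it's byte 2 of CD A1 = 0xA1.

0xA1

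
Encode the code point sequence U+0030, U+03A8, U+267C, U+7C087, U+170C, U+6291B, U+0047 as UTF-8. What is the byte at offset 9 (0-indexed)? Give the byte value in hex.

0x87

U+0030 → 1-byte form 30 at offsets 0–0.
U+03A8 → 2-byte form CE A8 at offsets 1–2.
U+267C → 3-byte form E2 99 BC at offsets 3–5.
U+7C087 → 4-byte form F1 BC 82 87 at offsets 6–9.
Offset 9 falls in char 4's range; it's byte 4 of F1 BC 82 87 = 0x87.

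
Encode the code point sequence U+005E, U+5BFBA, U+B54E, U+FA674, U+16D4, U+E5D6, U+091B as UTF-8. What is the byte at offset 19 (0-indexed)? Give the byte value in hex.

0xA4

U+005E → 1-byte form 5E at offsets 0–0.
U+5BFBA → 4-byte form F1 9B BE BA at offsets 1–4.
U+B54E → 3-byte form EB 95 8E at offsets 5–7.
U+FA674 → 4-byte form F3 BA 99 B4 at offsets 8–11.
U+16D4 → 3-byte form E1 9B 94 at offsets 12–14.
U+E5D6 → 3-byte form EE 97 96 at offsets 15–17.
U+091B → 3-byte form E0 A4 9B at offsets 18–20.
Offset 19 falls in char 7's range; it's byte 2 of E0 A4 9B = 0xA4.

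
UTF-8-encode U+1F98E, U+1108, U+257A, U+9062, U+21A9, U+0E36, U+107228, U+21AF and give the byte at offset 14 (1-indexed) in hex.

0xE2

1-indexed offset 14 is 0-indexed offset 13.
U+1F98E → 4-byte form F0 9F A6 8E at offsets 0–3.
U+1108 → 3-byte form E1 84 88 at offsets 4–6.
U+257A → 3-byte form E2 95 BA at offsets 7–9.
U+9062 → 3-byte form E9 81 A2 at offsets 10–12.
U+21A9 → 3-byte form E2 86 A9 at offsets 13–15.
Offset 13 falls in char 5's range; it's byte 1 of E2 86 A9 = 0xE2.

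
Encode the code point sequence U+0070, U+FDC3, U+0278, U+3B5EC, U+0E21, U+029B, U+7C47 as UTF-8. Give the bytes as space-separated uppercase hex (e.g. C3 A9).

70 EF B7 83 C9 B8 F0 BB 97 AC E0 B8 A1 CA 9B E7 B1 87

U+0070: 1-byte form → 70.
U+FDC3: 3-byte form → EF B7 83.
U+0278: 2-byte form → C9 B8.
U+3B5EC: 4-byte form → F0 BB 97 AC.
U+0E21: 3-byte form → E0 B8 A1.
U+029B: 2-byte form → CA 9B.
U+7C47: 3-byte form → E7 B1 87.
Concatenated (18 bytes): 70 EF B7 83 C9 B8 F0 BB 97 AC E0 B8 A1 CA 9B E7 B1 87.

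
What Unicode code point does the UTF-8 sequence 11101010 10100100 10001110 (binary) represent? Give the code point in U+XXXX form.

Leading byte 0xEA = 11101010 matches 1110xxxx → 3-byte sequence.
Byte 1: 0xEA = 11101010, payload 1010 (4 bits).
Byte 2: 0xA4 = 10100100 (10xxxxxx ✓), payload 100100.
Byte 3: 0x8E = 10001110 (10xxxxxx ✓), payload 001110.
Concatenate: 1010100100001110 = 0xA90E (16 bits → U+A90E).

U+A90E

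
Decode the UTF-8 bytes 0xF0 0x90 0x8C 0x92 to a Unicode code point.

Leading byte 0xF0 = 11110000 matches 11110xxx → 4-byte sequence.
Byte 1: 0xF0 = 11110000, payload 000 (3 bits).
Byte 2: 0x90 = 10010000 (10xxxxxx ✓), payload 010000.
Byte 3: 0x8C = 10001100 (10xxxxxx ✓), payload 001100.
Byte 4: 0x92 = 10010010 (10xxxxxx ✓), payload 010010.
Concatenate: 000010000001100010010 = 0x10312 (21 bits → U+10312).

U+10312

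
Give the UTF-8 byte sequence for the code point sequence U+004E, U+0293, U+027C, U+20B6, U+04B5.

4E CA 93 C9 BC E2 82 B6 D2 B5

U+004E: 1-byte form → 4E.
U+0293: 2-byte form → CA 93.
U+027C: 2-byte form → C9 BC.
U+20B6: 3-byte form → E2 82 B6.
U+04B5: 2-byte form → D2 B5.
Concatenated (10 bytes): 4E CA 93 C9 BC E2 82 B6 D2 B5.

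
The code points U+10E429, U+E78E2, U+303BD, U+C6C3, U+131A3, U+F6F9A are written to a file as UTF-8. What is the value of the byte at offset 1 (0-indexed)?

0x8E

U+10E429 → 4-byte form F4 8E 90 A9 at offsets 0–3.
Offset 1 falls in char 1's range; it's byte 2 of F4 8E 90 A9 = 0x8E.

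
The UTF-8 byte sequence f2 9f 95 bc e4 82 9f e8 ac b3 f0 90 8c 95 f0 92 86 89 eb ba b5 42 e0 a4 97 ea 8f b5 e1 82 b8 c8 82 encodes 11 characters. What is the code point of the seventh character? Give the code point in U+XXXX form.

Offset 0: leading byte 0xF2 = 11110010 → 4-byte char #1 = F2 9F 95 BC.
Offset 4: leading byte 0xE4 = 11100100 → 3-byte char #2 = E4 82 9F.
Offset 7: leading byte 0xE8 = 11101000 → 3-byte char #3 = E8 AC B3.
Offset 10: leading byte 0xF0 = 11110000 → 4-byte char #4 = F0 90 8C 95.
Offset 14: leading byte 0xF0 = 11110000 → 4-byte char #5 = F0 92 86 89.
Offset 18: leading byte 0xEB = 11101011 → 3-byte char #6 = EB BA B5.
Offset 21: leading byte 0x42 = 01000010 → 1-byte char #7 = 42.
Leading byte 0x42 = 01000010 matches 0xxxxxxx → 1-byte sequence.
Byte 1: 0x42 = 01000010, payload 1000010 (7 bits).
Concatenate: 1000010 = 0x42 (7 bits → U+0042).

U+0042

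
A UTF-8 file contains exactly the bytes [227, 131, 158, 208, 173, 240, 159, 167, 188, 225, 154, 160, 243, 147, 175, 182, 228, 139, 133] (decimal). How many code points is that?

6

Byte at offset 0: 0xE3 = 11100011 → 3-byte char (#1). Advance 3.
Byte at offset 3: 0xD0 = 11010000 → 2-byte char (#2). Advance 2.
Byte at offset 5: 0xF0 = 11110000 → 4-byte char (#3). Advance 4.
Byte at offset 9: 0xE1 = 11100001 → 3-byte char (#4). Advance 3.
Byte at offset 12: 0xF3 = 11110011 → 4-byte char (#5). Advance 4.
Byte at offset 16: 0xE4 = 11100100 → 3-byte char (#6). Advance 3.
Reached end at offset 19 after 6 code points.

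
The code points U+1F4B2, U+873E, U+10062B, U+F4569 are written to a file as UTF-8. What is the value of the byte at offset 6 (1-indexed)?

0x9C

1-indexed offset 6 is 0-indexed offset 5.
U+1F4B2 → 4-byte form F0 9F 92 B2 at offsets 0–3.
U+873E → 3-byte form E8 9C BE at offsets 4–6.
Offset 5 falls in char 2's range; it's byte 2 of E8 9C BE = 0x9C.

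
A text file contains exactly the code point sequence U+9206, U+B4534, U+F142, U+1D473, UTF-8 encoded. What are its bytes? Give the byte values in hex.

E9 88 86 F2 B4 94 B4 EF 85 82 F0 9D 91 B3

U+9206: 3-byte form → E9 88 86.
U+B4534: 4-byte form → F2 B4 94 B4.
U+F142: 3-byte form → EF 85 82.
U+1D473: 4-byte form → F0 9D 91 B3.
Concatenated (14 bytes): E9 88 86 F2 B4 94 B4 EF 85 82 F0 9D 91 B3.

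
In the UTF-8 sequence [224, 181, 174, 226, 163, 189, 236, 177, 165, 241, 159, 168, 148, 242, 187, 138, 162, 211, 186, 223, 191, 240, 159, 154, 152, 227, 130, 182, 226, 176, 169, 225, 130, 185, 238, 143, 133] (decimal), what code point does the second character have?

Offset 0: leading byte 0xE0 = 11100000 → 3-byte char #1 = E0 B5 AE.
Offset 3: leading byte 0xE2 = 11100010 → 3-byte char #2 = E2 A3 BD.
Leading byte 0xE2 = 11100010 matches 1110xxxx → 3-byte sequence.
Byte 1: 0xE2 = 11100010, payload 0010 (4 bits).
Byte 2: 0xA3 = 10100011 (10xxxxxx ✓), payload 100011.
Byte 3: 0xBD = 10111101 (10xxxxxx ✓), payload 111101.
Concatenate: 0010100011111101 = 0x28FD (16 bits → U+28FD).

U+28FD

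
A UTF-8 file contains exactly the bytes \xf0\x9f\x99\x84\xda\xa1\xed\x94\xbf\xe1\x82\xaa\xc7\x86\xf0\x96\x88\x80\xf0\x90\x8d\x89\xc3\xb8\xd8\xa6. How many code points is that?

9

Byte at offset 0: 0xF0 = 11110000 → 4-byte char (#1). Advance 4.
Byte at offset 4: 0xDA = 11011010 → 2-byte char (#2). Advance 2.
Byte at offset 6: 0xED = 11101101 → 3-byte char (#3). Advance 3.
Byte at offset 9: 0xE1 = 11100001 → 3-byte char (#4). Advance 3.
Byte at offset 12: 0xC7 = 11000111 → 2-byte char (#5). Advance 2.
Byte at offset 14: 0xF0 = 11110000 → 4-byte char (#6). Advance 4.
Byte at offset 18: 0xF0 = 11110000 → 4-byte char (#7). Advance 4.
Byte at offset 22: 0xC3 = 11000011 → 2-byte char (#8). Advance 2.
Byte at offset 24: 0xD8 = 11011000 → 2-byte char (#9). Advance 2.
Reached end at offset 26 after 9 code points.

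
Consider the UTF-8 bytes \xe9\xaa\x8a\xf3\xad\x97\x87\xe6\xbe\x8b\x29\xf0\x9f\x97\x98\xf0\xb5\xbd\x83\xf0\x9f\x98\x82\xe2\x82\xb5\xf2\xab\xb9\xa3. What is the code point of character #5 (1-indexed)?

Offset 0: leading byte 0xE9 = 11101001 → 3-byte char #1 = E9 AA 8A.
Offset 3: leading byte 0xF3 = 11110011 → 4-byte char #2 = F3 AD 97 87.
Offset 7: leading byte 0xE6 = 11100110 → 3-byte char #3 = E6 BE 8B.
Offset 10: leading byte 0x29 = 00101001 → 1-byte char #4 = 29.
Offset 11: leading byte 0xF0 = 11110000 → 4-byte char #5 = F0 9F 97 98.
Leading byte 0xF0 = 11110000 matches 11110xxx → 4-byte sequence.
Byte 1: 0xF0 = 11110000, payload 000 (3 bits).
Byte 2: 0x9F = 10011111 (10xxxxxx ✓), payload 011111.
Byte 3: 0x97 = 10010111 (10xxxxxx ✓), payload 010111.
Byte 4: 0x98 = 10011000 (10xxxxxx ✓), payload 011000.
Concatenate: 000011111010111011000 = 0x1F5D8 (21 bits → U+1F5D8).

U+1F5D8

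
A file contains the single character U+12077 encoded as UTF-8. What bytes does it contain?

U+12077 = 0x12077 = 73847 decimal. In range U+10000–U+10FFFF → 4-byte form: 11110xxx 10xxxxxx 10xxxxxx 10xxxxxx.
Binary (21 bits): 000010010000001110111.
Split 3+6+6+6: 000 | 010010 | 000001 | 110111.
Byte 1: 11110000 = 0xF0.
Byte 2: 10010010 = 0x92.
Byte 3: 10000001 = 0x81.
Byte 4: 10110111 = 0xB7.

F0 92 81 B7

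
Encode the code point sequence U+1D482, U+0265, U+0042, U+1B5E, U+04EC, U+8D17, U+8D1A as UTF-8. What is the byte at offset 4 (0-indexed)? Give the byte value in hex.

0xC9

U+1D482 → 4-byte form F0 9D 92 82 at offsets 0–3.
U+0265 → 2-byte form C9 A5 at offsets 4–5.
Offset 4 falls in char 2's range; it's byte 1 of C9 A5 = 0xC9.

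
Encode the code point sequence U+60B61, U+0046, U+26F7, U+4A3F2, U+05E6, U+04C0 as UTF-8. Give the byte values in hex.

F1 A0 AD A1 46 E2 9B B7 F1 8A 8F B2 D7 A6 D3 80

U+60B61: 4-byte form → F1 A0 AD A1.
U+0046: 1-byte form → 46.
U+26F7: 3-byte form → E2 9B B7.
U+4A3F2: 4-byte form → F1 8A 8F B2.
U+05E6: 2-byte form → D7 A6.
U+04C0: 2-byte form → D3 80.
Concatenated (16 bytes): F1 A0 AD A1 46 E2 9B B7 F1 8A 8F B2 D7 A6 D3 80.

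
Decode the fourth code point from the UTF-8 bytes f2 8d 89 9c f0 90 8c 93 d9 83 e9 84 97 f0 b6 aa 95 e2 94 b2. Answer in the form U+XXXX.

U+9117

Offset 0: leading byte 0xF2 = 11110010 → 4-byte char #1 = F2 8D 89 9C.
Offset 4: leading byte 0xF0 = 11110000 → 4-byte char #2 = F0 90 8C 93.
Offset 8: leading byte 0xD9 = 11011001 → 2-byte char #3 = D9 83.
Offset 10: leading byte 0xE9 = 11101001 → 3-byte char #4 = E9 84 97.
Leading byte 0xE9 = 11101001 matches 1110xxxx → 3-byte sequence.
Byte 1: 0xE9 = 11101001, payload 1001 (4 bits).
Byte 2: 0x84 = 10000100 (10xxxxxx ✓), payload 000100.
Byte 3: 0x97 = 10010111 (10xxxxxx ✓), payload 010111.
Concatenate: 1001000100010111 = 0x9117 (16 bits → U+9117).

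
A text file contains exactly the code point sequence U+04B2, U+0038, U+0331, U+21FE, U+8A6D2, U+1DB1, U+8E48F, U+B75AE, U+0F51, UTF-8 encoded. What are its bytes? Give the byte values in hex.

U+04B2: 2-byte form → D2 B2.
U+0038: 1-byte form → 38.
U+0331: 2-byte form → CC B1.
U+21FE: 3-byte form → E2 87 BE.
U+8A6D2: 4-byte form → F2 8A 9B 92.
U+1DB1: 3-byte form → E1 B6 B1.
U+8E48F: 4-byte form → F2 8E 92 8F.
U+B75AE: 4-byte form → F2 B7 96 AE.
U+0F51: 3-byte form → E0 BD 91.
Concatenated (26 bytes): D2 B2 38 CC B1 E2 87 BE F2 8A 9B 92 E1 B6 B1 F2 8E 92 8F F2 B7 96 AE E0 BD 91.

D2 B2 38 CC B1 E2 87 BE F2 8A 9B 92 E1 B6 B1 F2 8E 92 8F F2 B7 96 AE E0 BD 91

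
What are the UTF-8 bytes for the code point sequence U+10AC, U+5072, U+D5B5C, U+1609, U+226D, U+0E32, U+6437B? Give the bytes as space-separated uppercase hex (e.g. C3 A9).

U+10AC: 3-byte form → E1 82 AC.
U+5072: 3-byte form → E5 81 B2.
U+D5B5C: 4-byte form → F3 95 AD 9C.
U+1609: 3-byte form → E1 98 89.
U+226D: 3-byte form → E2 89 AD.
U+0E32: 3-byte form → E0 B8 B2.
U+6437B: 4-byte form → F1 A4 8D BB.
Concatenated (23 bytes): E1 82 AC E5 81 B2 F3 95 AD 9C E1 98 89 E2 89 AD E0 B8 B2 F1 A4 8D BB.

E1 82 AC E5 81 B2 F3 95 AD 9C E1 98 89 E2 89 AD E0 B8 B2 F1 A4 8D BB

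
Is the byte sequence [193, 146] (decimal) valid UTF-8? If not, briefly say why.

Leading byte 0xC1 = 11000001 → 2-byte form.
Continuation bytes all match 10xxxxxx. Payload decodes to 0x52.
But 0x52 < 0x80, the minimum for a 2-byte sequence — this is an overlong encoding.

invalid (overlong encoding)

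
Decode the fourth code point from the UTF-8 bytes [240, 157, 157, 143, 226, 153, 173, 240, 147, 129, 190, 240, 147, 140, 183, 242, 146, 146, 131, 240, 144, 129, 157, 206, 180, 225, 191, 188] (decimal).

Offset 0: leading byte 0xF0 = 11110000 → 4-byte char #1 = F0 9D 9D 8F.
Offset 4: leading byte 0xE2 = 11100010 → 3-byte char #2 = E2 99 AD.
Offset 7: leading byte 0xF0 = 11110000 → 4-byte char #3 = F0 93 81 BE.
Offset 11: leading byte 0xF0 = 11110000 → 4-byte char #4 = F0 93 8C B7.
Leading byte 0xF0 = 11110000 matches 11110xxx → 4-byte sequence.
Byte 1: 0xF0 = 11110000, payload 000 (3 bits).
Byte 2: 0x93 = 10010011 (10xxxxxx ✓), payload 010011.
Byte 3: 0x8C = 10001100 (10xxxxxx ✓), payload 001100.
Byte 4: 0xB7 = 10110111 (10xxxxxx ✓), payload 110111.
Concatenate: 000010011001100110111 = 0x13337 (21 bits → U+13337).

U+13337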